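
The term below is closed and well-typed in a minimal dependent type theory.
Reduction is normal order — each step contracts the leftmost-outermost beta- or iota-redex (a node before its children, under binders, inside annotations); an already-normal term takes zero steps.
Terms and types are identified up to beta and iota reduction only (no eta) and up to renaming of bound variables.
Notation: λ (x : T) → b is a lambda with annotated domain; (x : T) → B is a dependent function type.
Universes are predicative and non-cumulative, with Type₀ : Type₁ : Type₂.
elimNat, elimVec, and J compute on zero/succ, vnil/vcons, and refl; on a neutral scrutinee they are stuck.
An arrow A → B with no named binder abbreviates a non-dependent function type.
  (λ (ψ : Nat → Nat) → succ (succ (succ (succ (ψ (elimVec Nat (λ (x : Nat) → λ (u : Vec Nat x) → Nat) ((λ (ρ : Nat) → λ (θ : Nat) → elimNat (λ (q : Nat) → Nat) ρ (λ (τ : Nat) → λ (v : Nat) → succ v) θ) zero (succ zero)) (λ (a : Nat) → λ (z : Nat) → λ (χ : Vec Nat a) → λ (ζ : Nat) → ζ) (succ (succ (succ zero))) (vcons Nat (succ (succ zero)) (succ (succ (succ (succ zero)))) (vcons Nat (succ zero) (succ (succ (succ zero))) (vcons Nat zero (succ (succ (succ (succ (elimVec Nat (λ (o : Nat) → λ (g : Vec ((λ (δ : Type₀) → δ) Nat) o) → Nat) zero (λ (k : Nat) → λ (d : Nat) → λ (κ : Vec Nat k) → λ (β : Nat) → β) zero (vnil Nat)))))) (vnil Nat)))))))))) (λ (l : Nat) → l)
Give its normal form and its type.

normal form:
  succ (succ (succ (succ (succ zero))))
inferred type:
  Nat


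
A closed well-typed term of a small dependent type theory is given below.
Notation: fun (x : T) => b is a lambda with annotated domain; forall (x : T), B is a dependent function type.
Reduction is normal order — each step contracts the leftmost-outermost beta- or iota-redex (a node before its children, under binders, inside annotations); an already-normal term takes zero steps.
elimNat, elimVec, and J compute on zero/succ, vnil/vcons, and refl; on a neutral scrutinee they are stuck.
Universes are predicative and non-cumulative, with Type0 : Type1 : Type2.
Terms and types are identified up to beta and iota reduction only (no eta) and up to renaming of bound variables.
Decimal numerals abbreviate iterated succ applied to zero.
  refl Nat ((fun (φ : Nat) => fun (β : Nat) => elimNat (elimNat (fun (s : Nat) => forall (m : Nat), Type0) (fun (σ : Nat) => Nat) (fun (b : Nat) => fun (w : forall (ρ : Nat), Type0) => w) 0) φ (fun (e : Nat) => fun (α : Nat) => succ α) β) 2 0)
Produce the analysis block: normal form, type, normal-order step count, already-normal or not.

reduced normal form:
  refl Nat 2
type:
  Eq Nat 2 2
normal-order step count: 3
already normal: no
first contracted redex: a beta-redex


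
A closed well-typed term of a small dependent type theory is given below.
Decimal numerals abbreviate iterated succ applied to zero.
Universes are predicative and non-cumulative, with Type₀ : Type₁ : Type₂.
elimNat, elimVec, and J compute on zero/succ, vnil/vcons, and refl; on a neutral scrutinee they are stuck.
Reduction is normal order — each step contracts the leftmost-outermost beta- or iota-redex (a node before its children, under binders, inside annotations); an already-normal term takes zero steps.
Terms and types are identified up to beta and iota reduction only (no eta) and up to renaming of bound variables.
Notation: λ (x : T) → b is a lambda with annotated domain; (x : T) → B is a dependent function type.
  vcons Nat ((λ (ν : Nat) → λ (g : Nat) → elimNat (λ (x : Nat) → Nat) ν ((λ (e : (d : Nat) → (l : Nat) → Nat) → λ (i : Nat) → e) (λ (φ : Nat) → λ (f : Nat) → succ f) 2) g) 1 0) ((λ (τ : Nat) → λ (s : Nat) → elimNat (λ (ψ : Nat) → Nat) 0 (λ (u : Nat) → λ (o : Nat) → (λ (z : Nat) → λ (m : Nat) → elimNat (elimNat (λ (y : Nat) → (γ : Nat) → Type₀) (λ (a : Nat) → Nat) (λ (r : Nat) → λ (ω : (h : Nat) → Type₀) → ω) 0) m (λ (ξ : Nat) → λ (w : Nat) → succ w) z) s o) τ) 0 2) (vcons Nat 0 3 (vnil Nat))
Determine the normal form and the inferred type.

normal form:
  vcons Nat 1 0 (vcons Nat 0 3 (vnil Nat))
inferred type:
  Vec Nat 2


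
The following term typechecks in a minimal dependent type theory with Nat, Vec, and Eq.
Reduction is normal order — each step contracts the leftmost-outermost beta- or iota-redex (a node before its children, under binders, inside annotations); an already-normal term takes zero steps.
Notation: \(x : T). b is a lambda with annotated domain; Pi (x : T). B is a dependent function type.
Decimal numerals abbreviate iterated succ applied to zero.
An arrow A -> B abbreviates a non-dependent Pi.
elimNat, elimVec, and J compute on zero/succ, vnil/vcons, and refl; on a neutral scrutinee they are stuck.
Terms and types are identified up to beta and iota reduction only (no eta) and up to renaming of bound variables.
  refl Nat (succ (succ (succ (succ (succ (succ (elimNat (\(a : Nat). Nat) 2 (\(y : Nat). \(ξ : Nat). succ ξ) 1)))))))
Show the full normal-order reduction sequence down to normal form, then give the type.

normal-order reduction:
  refl Nat (succ (succ (succ (succ (succ (succ (elimNat (\(a : Nat). Nat) 2 (\(y : Nat). \(ξ : Nat). succ ξ) 1)))))))
  ~> refl Nat (succ (succ (succ (succ (succ (succ ((\(a : Nat). \(y : Nat). succ y) 0 (elimNat (\(ξ : Nat). Nat) 2 (\(s : Nat). \(φ : Nat). succ φ) 0))))))))
  ~> refl Nat (succ (succ (succ (succ (succ (succ ((\(a : Nat). succ a) (elimNat (\(y : Nat). Nat) 2 (\(ξ : Nat). \(s : Nat). succ s) 0))))))))
  ~> refl Nat (succ (succ (succ (succ (succ (succ (succ (elimNat (\(a : Nat). Nat) 2 (\(y : Nat). \(ξ : Nat). succ ξ) 0))))))))
  ~> refl Nat 9
type:
  Eq Nat 9 9


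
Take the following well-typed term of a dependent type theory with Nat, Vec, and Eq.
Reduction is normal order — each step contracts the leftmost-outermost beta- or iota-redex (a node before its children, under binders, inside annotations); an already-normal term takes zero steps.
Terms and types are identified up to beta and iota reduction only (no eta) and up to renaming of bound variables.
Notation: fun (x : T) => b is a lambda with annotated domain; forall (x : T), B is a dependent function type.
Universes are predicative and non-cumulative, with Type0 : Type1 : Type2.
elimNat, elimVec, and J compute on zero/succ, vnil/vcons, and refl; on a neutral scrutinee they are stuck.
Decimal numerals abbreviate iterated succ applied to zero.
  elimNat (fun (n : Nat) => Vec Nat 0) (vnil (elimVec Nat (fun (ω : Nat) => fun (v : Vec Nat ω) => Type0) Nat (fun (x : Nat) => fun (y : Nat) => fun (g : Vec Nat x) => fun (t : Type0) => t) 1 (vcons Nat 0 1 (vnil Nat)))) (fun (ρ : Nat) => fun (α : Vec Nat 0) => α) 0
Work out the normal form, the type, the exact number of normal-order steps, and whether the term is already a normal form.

normal form:
  vnil Nat
type:
  Vec Nat 0
normal-order step count: 7
already normal: no
first redex: an elimNat iota-redex


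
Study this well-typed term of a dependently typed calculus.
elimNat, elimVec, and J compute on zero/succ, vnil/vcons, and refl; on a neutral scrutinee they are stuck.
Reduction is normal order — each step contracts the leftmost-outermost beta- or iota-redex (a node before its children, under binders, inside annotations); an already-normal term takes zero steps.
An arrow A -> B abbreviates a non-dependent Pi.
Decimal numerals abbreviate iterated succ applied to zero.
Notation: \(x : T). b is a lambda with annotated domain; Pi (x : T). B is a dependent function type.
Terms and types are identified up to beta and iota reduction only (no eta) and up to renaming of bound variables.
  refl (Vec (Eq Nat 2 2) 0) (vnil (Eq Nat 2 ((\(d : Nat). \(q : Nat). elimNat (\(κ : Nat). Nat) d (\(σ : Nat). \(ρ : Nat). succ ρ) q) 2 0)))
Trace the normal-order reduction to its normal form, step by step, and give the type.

normal-order reduction:
  refl (Vec (Eq Nat 2 2) 0) (vnil (Eq Nat 2 ((\(d : Nat). \(q : Nat). elimNat (\(κ : Nat). Nat) d (\(σ : Nat). \(ρ : Nat). succ ρ) q) 2 0)))
  ~> refl (Vec (Eq Nat 2 2) 0) (vnil (Eq Nat 2 ((\(d : Nat). elimNat (\(q : Nat). Nat) 2 (\(κ : Nat). \(σ : Nat). succ σ) d) 0)))
  ~> refl (Vec (Eq Nat 2 2) 0) (vnil (Eq Nat 2 (elimNat (\(d : Nat). Nat) 2 (\(q : Nat). \(κ : Nat). succ κ) 0)))
  ~> refl (Vec (Eq Nat 2 2) 0) (vnil (Eq Nat 2 2))
inferred type:
  Eq (Vec (Eq Nat 2 2) 0) (vnil (Eq Nat 2 2)) (vnil (Eq Nat 2 2))


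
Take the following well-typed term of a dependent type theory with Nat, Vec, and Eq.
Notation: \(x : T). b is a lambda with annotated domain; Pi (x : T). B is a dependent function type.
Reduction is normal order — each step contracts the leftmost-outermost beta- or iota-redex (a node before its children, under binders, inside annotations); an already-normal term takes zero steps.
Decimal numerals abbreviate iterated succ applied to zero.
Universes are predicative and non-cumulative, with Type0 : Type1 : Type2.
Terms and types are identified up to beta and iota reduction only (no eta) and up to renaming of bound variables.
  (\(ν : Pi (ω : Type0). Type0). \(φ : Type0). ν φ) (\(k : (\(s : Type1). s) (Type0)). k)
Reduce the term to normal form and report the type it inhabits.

normal form:
  \(ν : Type0). ν
inferred type:
  Pi (ν : Type0). Type0
observation: normalization takes exactly 2 steps under the normal-order strategy.


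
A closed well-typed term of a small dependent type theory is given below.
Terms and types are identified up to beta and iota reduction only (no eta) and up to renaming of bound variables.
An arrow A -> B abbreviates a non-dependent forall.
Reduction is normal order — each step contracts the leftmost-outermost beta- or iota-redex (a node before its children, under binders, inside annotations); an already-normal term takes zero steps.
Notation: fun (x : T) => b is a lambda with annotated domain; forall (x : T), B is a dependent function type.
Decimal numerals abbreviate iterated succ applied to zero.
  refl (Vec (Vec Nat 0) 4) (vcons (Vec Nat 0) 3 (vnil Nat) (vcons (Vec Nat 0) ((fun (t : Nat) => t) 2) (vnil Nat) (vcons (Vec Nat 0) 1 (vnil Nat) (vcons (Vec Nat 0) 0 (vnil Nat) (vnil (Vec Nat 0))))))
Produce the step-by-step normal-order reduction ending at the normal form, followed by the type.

reduction (normal order):
  refl (Vec (Vec Nat 0) 4) (vcons (Vec Nat 0) 3 (vnil Nat) (vcons (Vec Nat 0) ((fun (t : Nat) => t) 2) (vnil Nat) (vcons (Vec Nat 0) 1 (vnil Nat) (vcons (Vec Nat 0) 0 (vnil Nat) (vnil (Vec Nat 0))))))
  ~> refl (Vec (Vec Nat 0) 4) (vcons (Vec Nat 0) 3 (vnil Nat) (vcons (Vec Nat 0) 2 (vnil Nat) (vcons (Vec Nat 0) 1 (vnil Nat) (vcons (Vec Nat 0) 0 (vnil Nat) (vnil (Vec Nat 0))))))
inferred type:
  Eq (Vec (Vec Nat 0) 4) (vcons (Vec Nat 0) 3 (vnil Nat) (vcons (Vec Nat 0) 2 (vnil Nat) (vcons (Vec Nat 0) 1 (vnil Nat) (vcons (Vec Nat 0) 0 (vnil Nat) (vnil (Vec Nat 0)))))) (vcons (Vec Nat 0) 3 (vnil Nat) (vcons (Vec Nat 0) 2 (vnil Nat) (vcons (Vec Nat 0) 1 (vnil Nat) (vcons (Vec Nat 0) 0 (vnil Nat) (vnil (Vec Nat 0))))))


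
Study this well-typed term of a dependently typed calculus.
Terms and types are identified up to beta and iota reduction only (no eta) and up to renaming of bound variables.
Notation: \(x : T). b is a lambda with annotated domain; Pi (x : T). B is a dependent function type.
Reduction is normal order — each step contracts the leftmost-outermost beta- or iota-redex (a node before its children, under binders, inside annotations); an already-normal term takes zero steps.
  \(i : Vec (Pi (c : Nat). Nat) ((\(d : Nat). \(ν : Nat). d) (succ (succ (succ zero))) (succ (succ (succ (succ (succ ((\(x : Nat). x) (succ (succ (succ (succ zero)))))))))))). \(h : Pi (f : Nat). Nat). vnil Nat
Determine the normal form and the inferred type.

resulting normal form:
  \(i : Vec (Pi (c : Nat). Nat) (succ (succ (succ zero)))). \(d : Pi (ν : Nat). Nat). vnil Nat
inferred type:
  Pi (i : Vec (Pi (c : Nat). Nat) (succ (succ (succ zero)))). Pi (d : Pi (ν : Nat). Nat). Vec Nat zero


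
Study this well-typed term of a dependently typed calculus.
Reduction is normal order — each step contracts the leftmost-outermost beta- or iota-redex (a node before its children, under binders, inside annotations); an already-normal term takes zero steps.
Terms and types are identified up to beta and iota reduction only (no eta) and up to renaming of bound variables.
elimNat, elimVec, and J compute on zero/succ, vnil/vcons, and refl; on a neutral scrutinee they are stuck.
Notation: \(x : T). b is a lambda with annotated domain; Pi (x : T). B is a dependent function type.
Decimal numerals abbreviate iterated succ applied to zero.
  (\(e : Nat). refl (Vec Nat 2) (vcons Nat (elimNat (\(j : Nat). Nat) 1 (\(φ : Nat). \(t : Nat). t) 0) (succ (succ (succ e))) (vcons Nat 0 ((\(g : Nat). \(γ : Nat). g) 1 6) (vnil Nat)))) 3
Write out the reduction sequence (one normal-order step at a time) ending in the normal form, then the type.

normal-order reduction:
  (\(e : Nat). refl (Vec Nat 2) (vcons Nat (elimNat (\(j : Nat). Nat) 1 (\(φ : Nat). \(t : Nat). t) 0) (succ (succ (succ e))) (vcons Nat 0 ((\(g : Nat). \(γ : Nat). g) 1 6) (vnil Nat)))) 3
  ~> refl (Vec Nat 2) (vcons Nat (elimNat (\(e : Nat). Nat) 1 (\(j : Nat). \(φ : Nat). φ) 0) 6 (vcons Nat 0 ((\(t : Nat). \(g : Nat). t) 1 6) (vnil Nat)))
  ~> refl (Vec Nat 2) (vcons Nat 1 6 (vcons Nat 0 ((\(e : Nat). \(j : Nat). e) 1 6) (vnil Nat)))
  ~> refl (Vec Nat 2) (vcons Nat 1 6 (vcons Nat 0 ((\(e : Nat). 1) 6) (vnil Nat)))
  ~> refl (Vec Nat 2) (vcons Nat 1 6 (vcons Nat 0 1 (vnil Nat)))
type:
  Eq (Vec Nat 2) (vcons Nat 1 6 (vcons Nat 0 1 (vnil Nat))) (vcons Nat 1 6 (vcons Nat 0 1 (vnil Nat)))


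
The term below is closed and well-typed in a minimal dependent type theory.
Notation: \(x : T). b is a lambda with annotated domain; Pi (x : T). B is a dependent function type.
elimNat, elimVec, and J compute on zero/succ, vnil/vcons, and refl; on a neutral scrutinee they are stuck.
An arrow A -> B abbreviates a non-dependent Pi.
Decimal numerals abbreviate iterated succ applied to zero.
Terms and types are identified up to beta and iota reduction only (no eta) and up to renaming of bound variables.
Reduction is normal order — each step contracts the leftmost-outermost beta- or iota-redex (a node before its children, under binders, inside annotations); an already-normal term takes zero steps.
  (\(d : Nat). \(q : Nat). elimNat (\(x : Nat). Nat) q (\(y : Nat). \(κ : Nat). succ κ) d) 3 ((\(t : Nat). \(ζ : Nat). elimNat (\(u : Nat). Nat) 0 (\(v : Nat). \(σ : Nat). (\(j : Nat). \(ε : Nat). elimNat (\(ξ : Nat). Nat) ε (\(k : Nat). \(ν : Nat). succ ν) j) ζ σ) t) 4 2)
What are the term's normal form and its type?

normal form:
  11
the term's type:
  Nat


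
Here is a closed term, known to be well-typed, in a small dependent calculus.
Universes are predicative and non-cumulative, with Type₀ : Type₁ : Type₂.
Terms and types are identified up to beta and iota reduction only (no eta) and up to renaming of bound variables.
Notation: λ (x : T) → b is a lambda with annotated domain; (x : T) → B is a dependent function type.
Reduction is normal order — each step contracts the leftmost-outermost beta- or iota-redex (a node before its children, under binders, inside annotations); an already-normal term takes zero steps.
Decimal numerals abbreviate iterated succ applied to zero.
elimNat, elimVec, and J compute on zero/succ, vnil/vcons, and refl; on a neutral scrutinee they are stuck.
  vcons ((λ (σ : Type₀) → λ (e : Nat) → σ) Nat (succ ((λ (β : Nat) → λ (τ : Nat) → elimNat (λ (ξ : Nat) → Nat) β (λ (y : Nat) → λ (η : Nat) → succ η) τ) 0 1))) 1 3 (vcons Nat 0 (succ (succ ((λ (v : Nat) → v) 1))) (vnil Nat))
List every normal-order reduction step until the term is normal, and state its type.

reduction (normal order):
  vcons ((λ (σ : Type₀) → λ (e : Nat) → σ) Nat (succ ((λ (β : Nat) → λ (τ : Nat) → elimNat (λ (ξ : Nat) → Nat) β (λ (y : Nat) → λ (η : Nat) → succ η) τ) 0 1))) 1 3 (vcons Nat 0 (succ (succ ((λ (v : Nat) → v) 1))) (vnil Nat))
  ~> vcons ((λ (σ : Nat) → Nat) (succ ((λ (e : Nat) → λ (β : Nat) → elimNat (λ (τ : Nat) → Nat) e (λ (ξ : Nat) → λ (y : Nat) → succ y) β) 0 1))) 1 3 (vcons Nat 0 (succ (succ ((λ (η : Nat) → η) 1))) (vnil Nat))
  ~> vcons Nat 1 3 (vcons Nat 0 (succ (succ ((λ (σ : Nat) → σ) 1))) (vnil Nat))
  ~> vcons Nat 1 3 (vcons Nat 0 3 (vnil Nat))
type:
  Vec Nat 2


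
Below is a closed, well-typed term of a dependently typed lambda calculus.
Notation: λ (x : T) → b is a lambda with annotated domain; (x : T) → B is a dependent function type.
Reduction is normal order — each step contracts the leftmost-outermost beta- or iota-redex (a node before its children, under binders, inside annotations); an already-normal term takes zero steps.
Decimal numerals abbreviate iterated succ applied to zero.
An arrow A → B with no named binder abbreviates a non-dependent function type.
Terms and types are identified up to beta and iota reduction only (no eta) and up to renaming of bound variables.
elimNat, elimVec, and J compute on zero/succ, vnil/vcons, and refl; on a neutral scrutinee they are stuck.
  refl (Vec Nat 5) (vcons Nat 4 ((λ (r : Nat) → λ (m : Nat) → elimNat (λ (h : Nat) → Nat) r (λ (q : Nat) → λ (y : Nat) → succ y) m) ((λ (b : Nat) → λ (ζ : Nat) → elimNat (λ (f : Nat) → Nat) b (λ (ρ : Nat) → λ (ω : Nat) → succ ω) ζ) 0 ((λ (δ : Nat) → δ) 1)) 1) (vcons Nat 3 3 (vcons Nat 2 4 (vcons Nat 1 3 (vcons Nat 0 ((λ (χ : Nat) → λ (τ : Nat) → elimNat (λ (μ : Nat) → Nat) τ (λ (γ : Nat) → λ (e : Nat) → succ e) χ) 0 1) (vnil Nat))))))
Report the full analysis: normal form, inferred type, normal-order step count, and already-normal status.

reduced normal form:
  refl (Vec Nat 5) (vcons Nat 4 2 (vcons Nat 3 3 (vcons Nat 2 4 (vcons Nat 1 3 (vcons Nat 0 1 (vnil Nat))))))
type:
  Eq (Vec Nat 5) (vcons Nat 4 2 (vcons Nat 3 3 (vcons Nat 2 4 (vcons Nat 1 3 (vcons Nat 0 1 (vnil Nat)))))) (vcons Nat 4 2 (vcons Nat 3 3 (vcons Nat 2 4 (vcons Nat 1 3 (vcons Nat 0 1 (vnil Nat))))))
reduction steps (normal order): 16
term was already normal: no
first contracted redex: a beta-redex


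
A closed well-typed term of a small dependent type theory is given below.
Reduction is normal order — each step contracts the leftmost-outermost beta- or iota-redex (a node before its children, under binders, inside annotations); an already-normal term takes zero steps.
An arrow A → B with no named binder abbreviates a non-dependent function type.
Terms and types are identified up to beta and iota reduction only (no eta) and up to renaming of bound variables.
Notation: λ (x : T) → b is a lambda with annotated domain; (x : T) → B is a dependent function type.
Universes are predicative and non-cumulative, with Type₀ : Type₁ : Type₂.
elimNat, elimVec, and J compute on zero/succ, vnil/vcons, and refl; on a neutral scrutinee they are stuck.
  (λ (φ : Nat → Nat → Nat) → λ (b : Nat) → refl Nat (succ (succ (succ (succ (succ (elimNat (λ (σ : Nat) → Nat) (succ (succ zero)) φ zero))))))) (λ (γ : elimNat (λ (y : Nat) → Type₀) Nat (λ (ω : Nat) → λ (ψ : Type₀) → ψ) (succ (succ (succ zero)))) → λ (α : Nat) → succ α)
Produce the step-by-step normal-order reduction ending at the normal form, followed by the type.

normal-order reduction:
  (λ (φ : Nat → Nat → Nat) → λ (b : Nat) → refl Nat (succ (succ (succ (succ (succ (elimNat (λ (σ : Nat) → Nat) (succ (succ zero)) φ zero))))))) (λ (γ : elimNat (λ (y : Nat) → Type₀) Nat (λ (ω : Nat) → λ (ψ : Type₀) → ψ) (succ (succ (succ zero)))) → λ (α : Nat) → succ α)
  ~> λ (φ : Nat) → refl Nat (succ (succ (succ (succ (succ (elimNat (λ (b : Nat) → Nat) (succ (succ zero)) (λ (σ : elimNat (λ (γ : Nat) → Type₀) Nat (λ (y : Nat) → λ (ω : Type₀) → ω) (succ (succ (succ zero)))) → λ (ψ : Nat) → succ ψ) zero))))))
  ~> λ (φ : Nat) → refl Nat (succ (succ (succ (succ (succ (succ (succ zero)))))))
inferred type:
  Nat → Eq Nat (succ (succ (succ (succ (succ (succ (succ zero))))))) (succ (succ (succ (succ (succ (succ (succ zero)))))))


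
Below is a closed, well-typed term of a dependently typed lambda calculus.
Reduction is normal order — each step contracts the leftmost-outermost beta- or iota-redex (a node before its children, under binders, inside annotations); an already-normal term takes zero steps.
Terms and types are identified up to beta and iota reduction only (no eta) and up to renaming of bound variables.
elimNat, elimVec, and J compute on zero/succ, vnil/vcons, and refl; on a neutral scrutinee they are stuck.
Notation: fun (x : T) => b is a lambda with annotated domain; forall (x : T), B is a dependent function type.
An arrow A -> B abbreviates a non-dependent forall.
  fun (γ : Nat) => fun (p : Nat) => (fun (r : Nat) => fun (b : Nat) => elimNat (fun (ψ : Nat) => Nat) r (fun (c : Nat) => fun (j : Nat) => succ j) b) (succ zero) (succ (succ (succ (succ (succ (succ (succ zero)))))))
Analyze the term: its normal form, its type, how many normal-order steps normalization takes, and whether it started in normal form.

reduced normal form:
  fun (γ : Nat) => fun (p : Nat) => succ (succ (succ (succ (succ (succ (succ (succ zero)))))))
the term's type:
  Nat -> Nat -> Nat
steps to reach normal form (normal order): 24
already normal: no
first contracted redex: a beta-redex


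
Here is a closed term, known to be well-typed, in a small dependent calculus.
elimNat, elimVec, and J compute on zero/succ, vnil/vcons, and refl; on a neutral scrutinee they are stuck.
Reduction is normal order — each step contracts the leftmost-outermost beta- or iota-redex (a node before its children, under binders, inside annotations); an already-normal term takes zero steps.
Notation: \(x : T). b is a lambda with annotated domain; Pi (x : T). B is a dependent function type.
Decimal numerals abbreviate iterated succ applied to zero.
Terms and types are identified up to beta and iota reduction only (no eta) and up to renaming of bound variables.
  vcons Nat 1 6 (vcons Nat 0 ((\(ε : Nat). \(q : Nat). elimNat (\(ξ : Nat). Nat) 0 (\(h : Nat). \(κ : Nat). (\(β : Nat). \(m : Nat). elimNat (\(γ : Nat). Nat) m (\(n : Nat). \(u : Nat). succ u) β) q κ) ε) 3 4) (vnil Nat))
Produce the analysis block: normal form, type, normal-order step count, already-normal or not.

resulting normal form:
  vcons Nat 1 6 (vcons Nat 0 12 (vnil Nat))
type:
  Vec Nat 2
normal-order step count: 57
term was already normal: no
first contracted redex: a beta-redex


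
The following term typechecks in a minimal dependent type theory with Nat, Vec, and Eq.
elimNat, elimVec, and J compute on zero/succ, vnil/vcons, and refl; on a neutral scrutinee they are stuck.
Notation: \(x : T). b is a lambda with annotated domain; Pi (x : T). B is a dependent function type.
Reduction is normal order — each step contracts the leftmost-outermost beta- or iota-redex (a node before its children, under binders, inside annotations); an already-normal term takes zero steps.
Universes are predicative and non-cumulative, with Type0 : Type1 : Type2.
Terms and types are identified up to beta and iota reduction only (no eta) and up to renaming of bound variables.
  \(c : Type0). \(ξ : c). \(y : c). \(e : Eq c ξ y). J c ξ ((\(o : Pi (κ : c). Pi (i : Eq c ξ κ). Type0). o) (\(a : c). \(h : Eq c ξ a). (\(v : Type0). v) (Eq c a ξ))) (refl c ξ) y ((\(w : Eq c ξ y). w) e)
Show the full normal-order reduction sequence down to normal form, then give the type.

reduction (normal order):
  \(c : Type0). \(ξ : c). \(y : c). \(e : Eq c ξ y). J c ξ ((\(o : Pi (κ : c). Pi (i : Eq c ξ κ). Type0). o) (\(a : c). \(h : Eq c ξ a). (\(v : Type0). v) (Eq c a ξ))) (refl c ξ) y ((\(w : Eq c ξ y). w) e)
  ~> \(c : Type0). \(ξ : c). \(y : c). \(e : Eq c ξ y). J c ξ (\(o : c). \(κ : Eq c ξ o). (\(i : Type0). i) (Eq c o ξ)) (refl c ξ) y ((\(a : Eq c ξ y). a) e)
  ~> \(c : Type0). \(ξ : c). \(y : c). \(e : Eq c ξ y). J c ξ (\(o : c). \(κ : Eq c ξ o). Eq c o ξ) (refl c ξ) y ((\(i : Eq c ξ y). i) e)
  ~> \(c : Type0). \(ξ : c). \(y : c). \(e : Eq c ξ y). J c ξ (\(o : c). \(κ : Eq c ξ o). Eq c o ξ) (refl c ξ) y e
the term's type:
  Pi (c : Type0). Pi (ξ : c). Pi (y : c). Pi (e : Eq c ξ y). Eq c y ξ


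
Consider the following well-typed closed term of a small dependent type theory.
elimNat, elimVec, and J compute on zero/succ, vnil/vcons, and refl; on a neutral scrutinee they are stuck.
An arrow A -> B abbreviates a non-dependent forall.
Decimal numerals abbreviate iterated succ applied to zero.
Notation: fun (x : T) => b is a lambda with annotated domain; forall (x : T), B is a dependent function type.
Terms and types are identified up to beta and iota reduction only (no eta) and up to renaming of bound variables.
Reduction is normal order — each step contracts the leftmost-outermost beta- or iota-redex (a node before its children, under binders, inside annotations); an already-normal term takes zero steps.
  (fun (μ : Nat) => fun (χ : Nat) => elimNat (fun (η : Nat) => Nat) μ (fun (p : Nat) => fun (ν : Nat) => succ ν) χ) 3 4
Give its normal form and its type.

normal form:
  7
the term's type:
  Nat
observation: the leftmost-outermost redex is a beta-redex, and normalization takes 15 steps.


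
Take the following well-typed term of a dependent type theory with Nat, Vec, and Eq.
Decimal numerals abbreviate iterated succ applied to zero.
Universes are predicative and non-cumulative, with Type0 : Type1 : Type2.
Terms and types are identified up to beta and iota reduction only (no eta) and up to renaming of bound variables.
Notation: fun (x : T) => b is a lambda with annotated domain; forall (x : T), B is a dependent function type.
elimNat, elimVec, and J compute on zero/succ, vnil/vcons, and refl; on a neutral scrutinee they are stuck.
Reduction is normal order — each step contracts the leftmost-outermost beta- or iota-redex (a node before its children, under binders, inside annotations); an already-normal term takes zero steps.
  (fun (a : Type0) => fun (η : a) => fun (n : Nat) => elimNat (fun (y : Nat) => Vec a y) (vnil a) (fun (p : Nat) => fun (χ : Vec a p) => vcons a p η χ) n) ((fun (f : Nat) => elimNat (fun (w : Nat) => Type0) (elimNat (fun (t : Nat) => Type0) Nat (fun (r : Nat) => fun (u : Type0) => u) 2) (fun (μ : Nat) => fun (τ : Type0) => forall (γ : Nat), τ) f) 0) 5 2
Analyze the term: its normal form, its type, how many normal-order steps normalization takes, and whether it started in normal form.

resulting normal form:
  vcons Nat 1 5 (vcons Nat 0 5 (vnil Nat))
inferred type:
  Vec Nat 2
steps to reach normal form (normal order): 37
already normal: no
first redex: a beta-redex


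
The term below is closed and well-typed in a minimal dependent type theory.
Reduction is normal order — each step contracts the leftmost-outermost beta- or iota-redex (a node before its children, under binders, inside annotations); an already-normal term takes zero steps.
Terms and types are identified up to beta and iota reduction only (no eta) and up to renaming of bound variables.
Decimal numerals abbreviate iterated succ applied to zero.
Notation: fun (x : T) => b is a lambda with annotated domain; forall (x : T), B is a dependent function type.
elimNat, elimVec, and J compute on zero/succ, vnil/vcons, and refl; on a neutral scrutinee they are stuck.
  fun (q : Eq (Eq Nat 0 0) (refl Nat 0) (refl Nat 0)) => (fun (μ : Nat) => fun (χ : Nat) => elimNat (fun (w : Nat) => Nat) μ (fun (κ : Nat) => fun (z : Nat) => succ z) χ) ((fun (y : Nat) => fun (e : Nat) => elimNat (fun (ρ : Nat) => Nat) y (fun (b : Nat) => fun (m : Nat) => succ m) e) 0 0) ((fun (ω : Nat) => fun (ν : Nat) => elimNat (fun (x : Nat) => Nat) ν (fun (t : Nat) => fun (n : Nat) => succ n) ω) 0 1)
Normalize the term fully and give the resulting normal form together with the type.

reduced normal form:
  fun (q : Eq (Eq Nat 0 0) (refl Nat 0) (refl Nat 0)) => 1
the term's type:
  forall (q : Eq (Eq Nat 0 0) (refl Nat 0) (refl Nat 0)), Nat
observation: the term reaches its normal form after 12 normal-order steps.


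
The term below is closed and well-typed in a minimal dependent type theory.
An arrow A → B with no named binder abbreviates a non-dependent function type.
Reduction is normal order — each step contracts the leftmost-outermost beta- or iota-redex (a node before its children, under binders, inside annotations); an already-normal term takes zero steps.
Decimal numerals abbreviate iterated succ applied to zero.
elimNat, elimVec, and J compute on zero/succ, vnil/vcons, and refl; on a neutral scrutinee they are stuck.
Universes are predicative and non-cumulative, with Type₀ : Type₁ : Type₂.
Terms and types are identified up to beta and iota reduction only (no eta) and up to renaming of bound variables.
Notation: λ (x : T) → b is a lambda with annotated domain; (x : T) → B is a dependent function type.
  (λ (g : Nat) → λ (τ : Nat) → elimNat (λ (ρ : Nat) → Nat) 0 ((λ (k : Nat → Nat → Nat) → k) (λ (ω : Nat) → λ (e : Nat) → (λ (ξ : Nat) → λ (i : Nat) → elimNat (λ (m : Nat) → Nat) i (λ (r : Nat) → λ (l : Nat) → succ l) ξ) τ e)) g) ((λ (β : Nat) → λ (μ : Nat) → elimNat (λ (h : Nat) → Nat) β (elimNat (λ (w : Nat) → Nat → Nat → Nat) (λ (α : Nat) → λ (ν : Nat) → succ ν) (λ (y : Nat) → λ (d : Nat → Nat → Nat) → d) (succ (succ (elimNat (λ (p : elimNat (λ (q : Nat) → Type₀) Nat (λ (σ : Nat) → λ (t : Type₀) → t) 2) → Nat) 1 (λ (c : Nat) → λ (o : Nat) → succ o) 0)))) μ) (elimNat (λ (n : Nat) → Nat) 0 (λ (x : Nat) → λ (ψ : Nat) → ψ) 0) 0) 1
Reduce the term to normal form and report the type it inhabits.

resulting normal form:
  0
inferred type:
  Nat


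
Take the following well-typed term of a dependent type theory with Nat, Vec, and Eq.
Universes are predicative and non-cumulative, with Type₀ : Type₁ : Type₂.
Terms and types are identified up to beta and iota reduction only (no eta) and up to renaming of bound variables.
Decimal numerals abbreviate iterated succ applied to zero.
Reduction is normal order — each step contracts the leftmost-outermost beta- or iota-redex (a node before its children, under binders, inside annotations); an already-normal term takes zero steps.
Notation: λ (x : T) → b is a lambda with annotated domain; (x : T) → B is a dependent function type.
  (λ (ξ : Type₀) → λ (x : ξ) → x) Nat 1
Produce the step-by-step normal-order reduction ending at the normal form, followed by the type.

normal-order reduction:
  (λ (ξ : Type₀) → λ (x : ξ) → x) Nat 1
  ~> (λ (ξ : Nat) → ξ) 1
  ~> 1
type:
  Nat


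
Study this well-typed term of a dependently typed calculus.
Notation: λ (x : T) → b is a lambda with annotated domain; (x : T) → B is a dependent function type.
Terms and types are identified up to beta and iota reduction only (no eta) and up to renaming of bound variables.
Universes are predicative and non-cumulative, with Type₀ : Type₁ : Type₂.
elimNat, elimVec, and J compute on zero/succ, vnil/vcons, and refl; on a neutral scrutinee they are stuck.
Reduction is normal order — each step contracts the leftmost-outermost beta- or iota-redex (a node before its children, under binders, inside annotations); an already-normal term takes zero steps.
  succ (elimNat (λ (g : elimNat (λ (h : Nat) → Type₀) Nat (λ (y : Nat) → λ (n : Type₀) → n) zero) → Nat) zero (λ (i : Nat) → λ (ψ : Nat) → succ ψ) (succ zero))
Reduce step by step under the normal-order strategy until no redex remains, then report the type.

normal-order reduction:
  succ (elimNat (λ (g : elimNat (λ (h : Nat) → Type₀) Nat (λ (y : Nat) → λ (n : Type₀) → n) zero) → Nat) zero (λ (i : Nat) → λ (ψ : Nat) → succ ψ) (succ zero))
  ~> succ ((λ (g : Nat) → λ (h : Nat) → succ h) zero (elimNat (λ (y : elimNat (λ (n : Nat) → Type₀) Nat (λ (i : Nat) → λ (ψ : Type₀) → ψ) zero) → Nat) zero (λ (α : Nat) → λ (w : Nat) → succ w) zero))
  ~> succ ((λ (g : Nat) → succ g) (elimNat (λ (h : elimNat (λ (y : Nat) → Type₀) Nat (λ (n : Nat) → λ (i : Type₀) → i) zero) → Nat) zero (λ (ψ : Nat) → λ (α : Nat) → succ α) zero))
  ~> succ (succ (elimNat (λ (g : elimNat (λ (h : Nat) → Type₀) Nat (λ (y : Nat) → λ (n : Type₀) → n) zero) → Nat) zero (λ (i : Nat) → λ (ψ : Nat) → succ ψ) zero))
  ~> succ (succ zero)
inferred type:
  Nat


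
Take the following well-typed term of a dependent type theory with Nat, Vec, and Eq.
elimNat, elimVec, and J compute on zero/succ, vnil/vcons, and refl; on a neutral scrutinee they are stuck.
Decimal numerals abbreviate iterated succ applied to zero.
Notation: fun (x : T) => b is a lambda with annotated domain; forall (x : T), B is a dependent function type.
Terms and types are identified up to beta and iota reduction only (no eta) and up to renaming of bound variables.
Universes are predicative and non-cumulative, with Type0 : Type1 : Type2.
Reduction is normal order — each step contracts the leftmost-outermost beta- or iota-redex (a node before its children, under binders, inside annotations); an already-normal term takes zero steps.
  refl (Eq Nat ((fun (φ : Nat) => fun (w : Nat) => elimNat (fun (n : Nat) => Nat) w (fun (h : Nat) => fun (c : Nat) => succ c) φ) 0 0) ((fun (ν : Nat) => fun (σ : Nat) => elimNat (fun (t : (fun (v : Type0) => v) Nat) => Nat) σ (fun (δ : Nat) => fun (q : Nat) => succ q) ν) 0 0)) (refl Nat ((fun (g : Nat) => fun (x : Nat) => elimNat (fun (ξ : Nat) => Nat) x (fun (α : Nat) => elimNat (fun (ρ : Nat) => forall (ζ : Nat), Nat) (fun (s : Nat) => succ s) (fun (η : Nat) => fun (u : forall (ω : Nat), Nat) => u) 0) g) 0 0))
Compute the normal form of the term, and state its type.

resulting normal form:
  refl (Eq Nat 0 0) (refl Nat 0)
the term's type:
  Eq (Eq Nat 0 0) (refl Nat 0) (refl Nat 0)
observation: the first redex contracted is a beta-redex; the normal form is reached in 9 normal-order steps.


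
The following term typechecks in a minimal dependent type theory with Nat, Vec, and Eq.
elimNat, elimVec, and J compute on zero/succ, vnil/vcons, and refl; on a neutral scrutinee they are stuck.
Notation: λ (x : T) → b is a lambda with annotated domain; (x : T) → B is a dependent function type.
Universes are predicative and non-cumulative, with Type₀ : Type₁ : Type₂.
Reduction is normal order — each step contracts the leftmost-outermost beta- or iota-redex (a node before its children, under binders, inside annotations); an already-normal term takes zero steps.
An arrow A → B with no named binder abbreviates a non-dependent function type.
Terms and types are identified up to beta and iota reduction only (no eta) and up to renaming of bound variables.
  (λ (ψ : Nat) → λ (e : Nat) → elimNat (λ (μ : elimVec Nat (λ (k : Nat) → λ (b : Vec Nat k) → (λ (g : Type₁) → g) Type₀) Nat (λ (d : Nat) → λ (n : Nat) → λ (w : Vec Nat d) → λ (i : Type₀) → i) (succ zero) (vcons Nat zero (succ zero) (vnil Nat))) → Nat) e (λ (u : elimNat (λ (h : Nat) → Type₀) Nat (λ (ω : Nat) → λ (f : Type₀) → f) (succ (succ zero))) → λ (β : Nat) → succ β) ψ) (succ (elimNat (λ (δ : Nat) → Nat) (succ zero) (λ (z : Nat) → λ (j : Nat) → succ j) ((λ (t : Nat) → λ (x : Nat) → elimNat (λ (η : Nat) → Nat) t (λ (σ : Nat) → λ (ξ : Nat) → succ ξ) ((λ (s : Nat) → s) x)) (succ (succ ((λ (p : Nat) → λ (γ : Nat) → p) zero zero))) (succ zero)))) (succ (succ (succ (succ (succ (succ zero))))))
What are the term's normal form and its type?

reduced normal form:
  succ (succ (succ (succ (succ (succ (succ (succ (succ (succ (succ zero))))))))))
inferred type:
  Nat
observation: normalization takes exactly 50 steps under the normal-order strategy.


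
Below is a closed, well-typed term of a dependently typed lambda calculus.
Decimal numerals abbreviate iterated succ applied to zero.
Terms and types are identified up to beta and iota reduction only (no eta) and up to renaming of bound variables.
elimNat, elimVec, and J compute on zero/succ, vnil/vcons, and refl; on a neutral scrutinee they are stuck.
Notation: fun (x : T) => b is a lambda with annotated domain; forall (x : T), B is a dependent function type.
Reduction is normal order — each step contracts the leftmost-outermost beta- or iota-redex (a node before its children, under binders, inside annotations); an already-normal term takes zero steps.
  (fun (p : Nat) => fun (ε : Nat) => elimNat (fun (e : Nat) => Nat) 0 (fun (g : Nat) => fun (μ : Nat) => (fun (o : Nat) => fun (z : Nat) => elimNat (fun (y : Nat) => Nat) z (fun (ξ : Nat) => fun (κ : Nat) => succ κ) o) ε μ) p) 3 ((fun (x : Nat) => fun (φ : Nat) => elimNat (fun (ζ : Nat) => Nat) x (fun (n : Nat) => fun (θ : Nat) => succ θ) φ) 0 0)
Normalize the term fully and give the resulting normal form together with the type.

normal form:
  0
the term's type:
  Nat
observation: normalization takes exactly 30 steps under the normal-order strategy.


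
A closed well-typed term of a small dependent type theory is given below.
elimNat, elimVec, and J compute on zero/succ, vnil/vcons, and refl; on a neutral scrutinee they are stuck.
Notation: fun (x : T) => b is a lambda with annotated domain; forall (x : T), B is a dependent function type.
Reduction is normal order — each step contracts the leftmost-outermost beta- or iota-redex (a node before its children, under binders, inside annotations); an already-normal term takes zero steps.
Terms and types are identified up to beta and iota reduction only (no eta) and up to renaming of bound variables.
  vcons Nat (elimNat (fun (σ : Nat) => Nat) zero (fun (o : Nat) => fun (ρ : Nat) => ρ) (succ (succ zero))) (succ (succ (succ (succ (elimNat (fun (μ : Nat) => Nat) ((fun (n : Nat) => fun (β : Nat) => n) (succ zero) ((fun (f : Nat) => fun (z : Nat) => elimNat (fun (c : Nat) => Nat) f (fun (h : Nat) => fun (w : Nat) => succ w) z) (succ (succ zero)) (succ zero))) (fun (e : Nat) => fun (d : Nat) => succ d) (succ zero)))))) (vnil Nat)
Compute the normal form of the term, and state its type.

normal form:
  vcons Nat zero (succ (succ (succ (succ (succ (succ zero)))))) (vnil Nat)
inferred type:
  Vec Nat (succ zero)


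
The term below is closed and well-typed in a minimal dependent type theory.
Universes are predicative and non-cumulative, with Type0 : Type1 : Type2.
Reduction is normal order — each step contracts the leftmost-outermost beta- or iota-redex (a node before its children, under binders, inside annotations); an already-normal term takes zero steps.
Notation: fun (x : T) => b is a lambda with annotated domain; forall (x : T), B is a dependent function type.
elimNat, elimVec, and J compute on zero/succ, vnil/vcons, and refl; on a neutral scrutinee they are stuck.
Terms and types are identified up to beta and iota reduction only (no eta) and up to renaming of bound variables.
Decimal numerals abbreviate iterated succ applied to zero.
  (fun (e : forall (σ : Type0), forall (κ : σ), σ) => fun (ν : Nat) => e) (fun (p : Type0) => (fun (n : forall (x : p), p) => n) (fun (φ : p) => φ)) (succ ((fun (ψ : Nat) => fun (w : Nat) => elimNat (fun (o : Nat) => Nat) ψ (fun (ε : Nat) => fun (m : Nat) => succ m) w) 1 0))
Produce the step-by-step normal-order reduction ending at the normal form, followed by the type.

normal-order reduction sequence:
  (fun (e : forall (σ : Type0), forall (κ : σ), σ) => fun (ν : Nat) => e) (fun (p : Type0) => (fun (n : forall (x : p), p) => n) (fun (φ : p) => φ)) (succ ((fun (ψ : Nat) => fun (w : Nat) => elimNat (fun (o : Nat) => Nat) ψ (fun (ε : Nat) => fun (m : Nat) => succ m) w) 1 0))
  ~> (fun (e : Nat) => fun (σ : Type0) => (fun (κ : forall (ν : σ), σ) => κ) (fun (p : σ) => p)) (succ ((fun (n : Nat) => fun (x : Nat) => elimNat (fun (φ : Nat) => Nat) n (fun (ψ : Nat) => fun (w : Nat) => succ w) x) 1 0))
  ~> fun (e : Type0) => (fun (σ : forall (κ : e), e) => σ) (fun (ν : e) => ν)
  ~> fun (e : Type0) => fun (σ : e) => σ
type:
  forall (e : Type0), forall (σ : e), e
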